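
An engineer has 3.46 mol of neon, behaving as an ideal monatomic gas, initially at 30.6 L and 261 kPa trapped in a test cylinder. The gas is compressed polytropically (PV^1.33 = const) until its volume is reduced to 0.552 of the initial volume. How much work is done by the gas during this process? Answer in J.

T₁ = P₁V₁/(nR) = 261×30.6/(3.46×8.314) = 278 K.
Polytropic n=1.33: T₂ = T₁(V₁/V₂)^(n−1) = 278×(1.81)^0.33 = 338 K; P₂ = P₁(V₁/V₂)^n = 575 kPa.
W = (P₁V₁−P₂V₂)/(n−1) = (261×30.6−575×16.9)/0.33 = -5240 J.

-5240 J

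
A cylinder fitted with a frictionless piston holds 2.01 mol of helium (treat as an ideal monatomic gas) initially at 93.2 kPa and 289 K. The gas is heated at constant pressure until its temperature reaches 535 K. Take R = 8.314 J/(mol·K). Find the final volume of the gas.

95.9 L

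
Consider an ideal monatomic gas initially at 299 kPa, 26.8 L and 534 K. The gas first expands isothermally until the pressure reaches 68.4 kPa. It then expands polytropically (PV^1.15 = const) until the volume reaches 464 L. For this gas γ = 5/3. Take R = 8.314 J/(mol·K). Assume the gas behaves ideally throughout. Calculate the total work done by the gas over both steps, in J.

21800 J

n = P₁V₁/(RT₁) = 299×26.8/(8.314×534) = 1.80 mol.
Step 1 — Isothermal: T stays 534 K; PV = const ⇒ V₂ = 117 L, P₂ = 68.4 kPa.
ΔU = 0 (ideal gas, T constant).
W = nRT ln(V₂/V₁) = 1.80×8.314×534×ln(4.37) = 11800 J.
Q = ΔU + W = 11800 J.
State after step 1: P = 68.4 kPa, V = 117 L, T = 534 K.
Step 2 — Polytropic n=1.15: T₂ = T₁(V₁/V₂)^(n−1) = 534×(0.252)^0.15 = 434 K; P₂ = P₁(V₁/V₂)^n = 14.0 kPa.
W = (P₁V₁−P₂V₂)/(n−1) = (68.4×117−14.0×464)/0.15 = 9970 J.
ΔU = nCvΔT = 1.80×12.5×(434−534) = -2240 J.
Q = ΔU + W = 7720 J.
Net over both steps: W = 21800 J, Q = 19500 J, ΔU = -2240 J.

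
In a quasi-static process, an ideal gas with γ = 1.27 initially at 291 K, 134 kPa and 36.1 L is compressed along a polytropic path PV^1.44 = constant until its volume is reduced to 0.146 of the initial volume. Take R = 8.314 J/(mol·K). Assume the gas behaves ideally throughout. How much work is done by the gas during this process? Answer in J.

-14600 J

n = P₁V₁/(RT₁) = 134×36.1/(8.314×291) = 2.00 mol.
Polytropic n=1.44: T₂ = T₁(V₁/V₂)^(n−1) = 291×(6.85)^0.44 = 679 K; P₂ = P₁(V₁/V₂)^n = 2140 kPa.
W = (P₁V₁−P₂V₂)/(n−1) = (134×36.1−2140×5.27)/0.44 = -14600 J.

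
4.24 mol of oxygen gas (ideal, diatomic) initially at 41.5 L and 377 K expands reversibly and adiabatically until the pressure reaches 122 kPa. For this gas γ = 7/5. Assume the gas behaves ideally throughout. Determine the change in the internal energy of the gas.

-8010 J

P₁ = nRT₁/V₁ = 4.24×8.314×377/41.5 = 320 kPa.
Adiabatic: T₂/T₁ = (P₂/P₁)^((γ−1)/γ) ⇒ T₂ = 377×(0.381)^0.286 = 286 K; V₂ = 82.7 L.
For an ideal gas ΔU = nCvΔT with Cv = (5/2)R = 20.8 J/(mol·K).
ΔU = 4.24×20.8×(286−377) = -8010 J.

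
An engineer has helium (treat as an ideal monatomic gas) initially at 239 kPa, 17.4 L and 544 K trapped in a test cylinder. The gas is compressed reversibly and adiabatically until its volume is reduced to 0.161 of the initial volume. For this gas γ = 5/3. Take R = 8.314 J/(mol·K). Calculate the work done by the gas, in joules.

n = P₁V₁/(RT₁) = 239×17.4/(8.314×544) = 0.919 mol.
Adiabatic: TV^(γ−1) = const ⇒ T₂ = 544×(6.21)^0.667 = 1840 K; PV^γ = const ⇒ P₂ = 5020 kPa.
ΔU = nCvΔT = 0.919×12.5×(1840−544) = 14800 J.
Q = 0 for an adiabatic process, so W = −ΔU = -14800 J.

-14800 J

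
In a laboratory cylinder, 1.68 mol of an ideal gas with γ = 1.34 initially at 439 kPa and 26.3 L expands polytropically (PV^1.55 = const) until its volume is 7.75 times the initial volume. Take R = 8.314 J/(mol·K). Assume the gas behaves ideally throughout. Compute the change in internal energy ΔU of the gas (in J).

T₁ = P₁V₁/(nR) = 439×26.3/(1.68×8.314) = 827 K.
Polytropic n=1.55: T₂ = T₁(V₁/V₂)^(n−1) = 827×(0.129)^0.55 = 268 K; P₂ = P₁(V₁/V₂)^n = 18.4 kPa.
For an ideal gas ΔU = nCvΔT with Cv = R/(γ−1) = 24.5 J/(mol·K).
ΔU = 1.68×24.5×(268−827) = -22900 J.

-22900 J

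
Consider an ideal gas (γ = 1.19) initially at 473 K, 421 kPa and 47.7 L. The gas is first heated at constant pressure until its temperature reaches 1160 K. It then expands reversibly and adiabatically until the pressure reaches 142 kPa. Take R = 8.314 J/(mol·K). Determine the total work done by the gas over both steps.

n = P₁V₁/(RT₁) = 421×47.7/(8.314×473) = 5.11 mol.
Step 1 — Isobaric: P stays 421 kPa; V/T = const ⇒ T₂ = 1160 K, V₂ = 117 L.
W = PΔV = 421×(117−47.7) kPa·L = 29200 J.
ΔU = nCvΔT = 5.11×43.8×(1160−473) = 154000 J.
Q = ΔU + W = nCpΔT = 183000 J.
State after step 1: P = 421 kPa, V = 117 L, T = 1160 K.
Step 2 — Adiabatic: T₂/T₁ = (P₂/P₁)^((γ−1)/γ) ⇒ T₂ = 1160×(0.337)^0.160 = 975 K; V₂ = 292 L.
ΔU = nCvΔT = 5.11×43.8×(975−1160) = -41300 J.
Q = 0 for an adiabatic process, so W = −ΔU = 41300 J.
Net over both steps: W = 70500 J, Q = 183000 J, ΔU = 112000 J.

70500 J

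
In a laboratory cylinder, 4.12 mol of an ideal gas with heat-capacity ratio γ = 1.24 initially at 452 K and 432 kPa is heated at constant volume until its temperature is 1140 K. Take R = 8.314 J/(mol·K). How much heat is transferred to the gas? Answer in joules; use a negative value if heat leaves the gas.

98200 J

V₁ = nRT₁/P₁ = 4.12×8.314×452/432 = 35.8 L.
Isochoric: V stays 35.8 L; P/T = const ⇒ T₂ = 1140 K, P₂ = 1090 kPa.
W = 0 (no volume change).
ΔU = nCvΔT = 4.12×34.6×(1140−452) = 98200 J.
Q = ΔU = 98200 J.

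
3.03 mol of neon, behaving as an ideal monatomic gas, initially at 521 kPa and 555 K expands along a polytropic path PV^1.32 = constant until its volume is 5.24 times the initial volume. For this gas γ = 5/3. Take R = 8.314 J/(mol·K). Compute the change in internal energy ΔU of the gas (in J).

-8630 J

V₁ = nRT₁/P₁ = 3.03×8.314×555/521 = 26.8 L.
Polytropic n=1.32: T₂ = T₁(V₁/V₂)^(n−1) = 555×(0.191)^0.32 = 327 K; P₂ = P₁(V₁/V₂)^n = 58.5 kPa.
For an ideal gas ΔU = nCvΔT with Cv = (3/2)R = 12.5 J/(mol·K).
ΔU = 3.03×12.5×(327−555) = -8630 J.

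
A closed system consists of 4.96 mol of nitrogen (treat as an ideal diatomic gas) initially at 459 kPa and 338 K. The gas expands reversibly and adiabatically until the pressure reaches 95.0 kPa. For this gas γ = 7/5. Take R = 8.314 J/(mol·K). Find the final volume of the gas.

93.5 L

V₁ = nRT₁/P₁ = 4.96×8.314×338/459 = 30.4 L.
Adiabatic: T₂/T₁ = (P₂/P₁)^((γ−1)/γ) ⇒ T₂ = 338×(0.207)^0.286 = 216 K; V₂ = 93.5 L.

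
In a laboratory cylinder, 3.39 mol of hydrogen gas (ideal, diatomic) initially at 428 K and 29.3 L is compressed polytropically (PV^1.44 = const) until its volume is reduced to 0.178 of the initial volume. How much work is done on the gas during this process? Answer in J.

31200 J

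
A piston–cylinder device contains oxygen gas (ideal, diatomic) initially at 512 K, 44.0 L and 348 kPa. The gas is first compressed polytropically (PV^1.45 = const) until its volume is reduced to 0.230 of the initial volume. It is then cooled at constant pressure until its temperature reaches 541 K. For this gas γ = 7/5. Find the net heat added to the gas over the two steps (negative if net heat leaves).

-43200 J

n = P₁V₁/(RT₁) = 348×44.0/(8.314×512) = 3.60 mol.
Step 1 — Polytropic n=1.45: T₂ = T₁(V₁/V₂)^(n−1) = 512×(4.35)^0.45 = 992 K; P₂ = P₁(V₁/V₂)^n = 2930 kPa.
W = (P₁V₁−P₂V₂)/(n−1) = (348×44.0−2930×10.1)/0.45 = -31900 J.
ΔU = nCvΔT = 3.60×20.8×(992−512) = 35900 J.
Q = ΔU + W = 3990 J.
State after step 1: P = 2930 kPa, V = 10.1 L, T = 992 K.
Step 2 — Isobaric: P stays 2930 kPa; V/T = const ⇒ T₂ = 541 K, V₂ = 5.52 L.
W = PΔV = 2930×(5.52−10.1) kPa·L = -13500 J.
ΔU = nCvΔT = 3.60×20.8×(541−992) = -33700 J.
Q = ΔU + W = nCpΔT = -47200 J.
Net over both steps: W = -45400 J, Q = -43200 J, ΔU = 2170 J.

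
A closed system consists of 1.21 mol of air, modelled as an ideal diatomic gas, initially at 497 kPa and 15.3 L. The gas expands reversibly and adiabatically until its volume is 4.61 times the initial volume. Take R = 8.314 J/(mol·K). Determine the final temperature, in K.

410 K

T₁ = P₁V₁/(nR) = 497×15.3/(1.21×8.314) = 756 K.
Adiabatic: TV^(γ−1) = const ⇒ T₂ = 756×(0.217)^0.400 = 410 K; PV^γ = const ⇒ P₂ = 58.5 kPa.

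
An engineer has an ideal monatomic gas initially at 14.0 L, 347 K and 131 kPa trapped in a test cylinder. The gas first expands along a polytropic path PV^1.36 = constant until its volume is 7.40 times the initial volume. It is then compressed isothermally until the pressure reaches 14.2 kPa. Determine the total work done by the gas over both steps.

2170 J

n = P₁V₁/(RT₁) = 131×14.0/(8.314×347) = 0.636 mol.
Step 1 — Polytropic n=1.36: T₂ = T₁(V₁/V₂)^(n−1) = 347×(0.135)^0.36 = 169 K; P₂ = P₁(V₁/V₂)^n = 8.61 kPa.
W = (P₁V₁−P₂V₂)/(n−1) = (131×14.0−8.61×104)/0.36 = 2620 J.
ΔU = nCvΔT = 0.636×12.5×(169−347) = -1410 J.
Q = ΔU + W = 1200 J.
State after step 1: P = 8.61 kPa, V = 104 L, T = 169 K.
Step 2 — Isothermal: T stays 169 K; PV = const ⇒ V₂ = 62.8 L, P₂ = 14.2 kPa.
ΔU = 0 (ideal gas, T constant).
W = nRT ln(V₂/V₁) = 0.636×8.314×169×ln(0.606) = -446 J.
Q = ΔU + W = -446 J.
Net over both steps: W = 2170 J, Q = 757 J, ΔU = -1410 J.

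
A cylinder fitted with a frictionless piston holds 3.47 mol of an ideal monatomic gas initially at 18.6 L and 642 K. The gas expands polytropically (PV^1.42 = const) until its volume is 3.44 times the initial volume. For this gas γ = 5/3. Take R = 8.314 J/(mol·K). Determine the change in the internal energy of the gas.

-11200 J

P₁ = nRT₁/V₁ = 3.47×8.314×642/18.6 = 996 kPa.
Polytropic n=1.42: T₂ = T₁(V₁/V₂)^(n−1) = 642×(0.291)^0.42 = 382 K; P₂ = P₁(V₁/V₂)^n = 172 kPa.
For an ideal gas ΔU = nCvΔT with Cv = (3/2)R = 12.5 J/(mol·K).
ΔU = 3.47×12.5×(382−642) = -11200 J.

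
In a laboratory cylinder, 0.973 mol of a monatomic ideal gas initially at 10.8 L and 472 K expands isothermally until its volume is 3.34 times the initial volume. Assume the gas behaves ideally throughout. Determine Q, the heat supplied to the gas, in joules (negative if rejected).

P₁ = nRT₁/V₁ = 0.973×8.314×472/10.8 = 354 kPa.
Isothermal: T stays 472 K; PV = const ⇒ V₂ = 36.1 L, P₂ = 106 kPa.
ΔU = 0 (ideal gas, T constant).
W = nRT ln(V₂/V₁) = 0.973×8.314×472×ln(3.34) = 4600 J.
Q = ΔU + W = 4600 J.

4600 J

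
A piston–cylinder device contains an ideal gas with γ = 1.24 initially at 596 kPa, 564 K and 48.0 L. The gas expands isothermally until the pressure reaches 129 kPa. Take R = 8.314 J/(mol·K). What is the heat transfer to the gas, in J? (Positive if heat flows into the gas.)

43800 J

n = P₁V₁/(RT₁) = 596×48.0/(8.314×564) = 6.10 mol.
Isothermal: T stays 564 K; PV = const ⇒ V₂ = 222 L, P₂ = 129 kPa.
ΔU = 0 (ideal gas, T constant).
W = nRT ln(V₂/V₁) = 6.10×8.314×564×ln(4.62) = 43800 J.
Q = ΔU + W = 43800 J.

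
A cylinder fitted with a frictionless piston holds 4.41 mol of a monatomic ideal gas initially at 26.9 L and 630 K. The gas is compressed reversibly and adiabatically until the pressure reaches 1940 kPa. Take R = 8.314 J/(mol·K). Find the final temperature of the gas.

P₁ = nRT₁/V₁ = 4.41×8.314×630/26.9 = 859 kPa.
Adiabatic: T₂/T₁ = (P₂/P₁)^((γ−1)/γ) ⇒ T₂ = 630×(2.26)^0.400 = 873 K; V₂ = 16.5 L.

873 K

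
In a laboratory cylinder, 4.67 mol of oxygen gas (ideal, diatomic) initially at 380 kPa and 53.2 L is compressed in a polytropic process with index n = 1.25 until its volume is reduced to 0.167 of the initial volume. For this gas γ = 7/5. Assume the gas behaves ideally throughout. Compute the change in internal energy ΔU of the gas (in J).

28500 J

T₁ = P₁V₁/(nR) = 380×53.2/(4.67×8.314) = 521 K.
Polytropic n=1.25: T₂ = T₁(V₁/V₂)^(n−1) = 521×(5.99)^0.25 = 814 K; P₂ = P₁(V₁/V₂)^n = 3560 kPa.
For an ideal gas ΔU = nCvΔT with Cv = (5/2)R = 20.8 J/(mol·K).
ΔU = 4.67×20.8×(814−521) = 28500 J.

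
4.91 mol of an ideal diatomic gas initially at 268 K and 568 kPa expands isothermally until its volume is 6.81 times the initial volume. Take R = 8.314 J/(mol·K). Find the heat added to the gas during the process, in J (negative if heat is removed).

V₁ = nRT₁/P₁ = 4.91×8.314×268/568 = 19.3 L.
Isothermal: T stays 268 K; PV = const ⇒ V₂ = 131 L, P₂ = 83.4 kPa.
ΔU = 0 (ideal gas, T constant).
W = nRT ln(V₂/V₁) = 4.91×8.314×268×ln(6.81) = 21000 J.
Q = ΔU + W = 21000 J.

21000 J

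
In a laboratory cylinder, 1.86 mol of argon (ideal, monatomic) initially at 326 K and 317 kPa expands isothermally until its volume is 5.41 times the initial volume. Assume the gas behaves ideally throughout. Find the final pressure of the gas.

V₁ = nRT₁/P₁ = 1.86×8.314×326/317 = 15.9 L.
Isothermal: T stays 326 K; PV = const ⇒ V₂ = 86.0 L, P₂ = 58.6 kPa.

58.6 kPa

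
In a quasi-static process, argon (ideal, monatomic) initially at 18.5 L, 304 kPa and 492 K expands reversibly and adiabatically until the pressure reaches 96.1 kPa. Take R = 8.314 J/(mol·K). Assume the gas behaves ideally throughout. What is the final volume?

Adiabatic: T₂/T₁ = (P₂/P₁)^((γ−1)/γ) ⇒ T₂ = 492×(0.316)^0.400 = 310 K; V₂ = 36.9 L.

36.9 L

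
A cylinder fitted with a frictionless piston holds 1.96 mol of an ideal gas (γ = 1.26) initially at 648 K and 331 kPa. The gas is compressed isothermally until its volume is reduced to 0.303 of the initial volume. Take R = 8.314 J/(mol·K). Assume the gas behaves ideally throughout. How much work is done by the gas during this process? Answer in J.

V₁ = nRT₁/P₁ = 1.96×8.314×648/331 = 31.9 L.
Isothermal: T stays 648 K; PV = const ⇒ V₂ = 9.67 L, P₂ = 1090 kPa.
W = nRT ln(V₂/V₁) = 1.96×8.314×648×ln(0.303) = -12600 J.

-12600 J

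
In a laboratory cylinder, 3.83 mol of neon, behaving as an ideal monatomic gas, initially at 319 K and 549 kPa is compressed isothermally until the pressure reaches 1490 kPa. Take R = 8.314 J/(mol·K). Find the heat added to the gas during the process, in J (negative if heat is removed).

-10100 J

V₁ = nRT₁/P₁ = 3.83×8.314×319/549 = 18.5 L.
Isothermal: T stays 319 K; PV = const ⇒ V₂ = 6.82 L, P₂ = 1490 kPa.
ΔU = 0 (ideal gas, T constant).
W = nRT ln(V₂/V₁) = 3.83×8.314×319×ln(0.368) = -10100 J.
Q = ΔU + W = -10100 J.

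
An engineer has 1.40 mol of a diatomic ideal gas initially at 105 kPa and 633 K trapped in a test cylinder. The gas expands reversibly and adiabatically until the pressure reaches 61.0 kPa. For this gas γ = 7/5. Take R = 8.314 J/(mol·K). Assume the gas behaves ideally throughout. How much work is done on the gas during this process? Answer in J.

-2650 J

V₁ = nRT₁/P₁ = 1.40×8.314×633/105 = 70.2 L.
Adiabatic: T₂/T₁ = (P₂/P₁)^((γ−1)/γ) ⇒ T₂ = 633×(0.581)^0.286 = 542 K; V₂ = 103 L.
ΔU = nCvΔT = 1.40×20.8×(542−633) = -2650 J.
Q = 0 for an adiabatic process, so W = −ΔU = 2650 J.
Work done on the gas = −W_by = -2650 J.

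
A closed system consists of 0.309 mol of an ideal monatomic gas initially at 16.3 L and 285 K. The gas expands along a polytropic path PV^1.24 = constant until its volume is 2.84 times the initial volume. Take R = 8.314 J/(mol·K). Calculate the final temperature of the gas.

P₁ = nRT₁/V₁ = 0.309×8.314×285/16.3 = 44.9 kPa.
Polytropic n=1.24: T₂ = T₁(V₁/V₂)^(n−1) = 285×(0.352)^0.24 = 222 K; P₂ = P₁(V₁/V₂)^n = 12.3 kPa.

222 K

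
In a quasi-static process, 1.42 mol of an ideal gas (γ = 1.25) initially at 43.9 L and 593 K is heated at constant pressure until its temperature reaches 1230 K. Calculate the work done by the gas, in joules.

7520 J

P₁ = nRT₁/V₁ = 1.42×8.314×593/43.9 = 159 kPa.
Isobaric: P stays 159 kPa; V/T = const ⇒ T₂ = 1230 K, V₂ = 91.1 L.
W = PΔV = 159×(91.1−43.9) kPa·L = 7520 J.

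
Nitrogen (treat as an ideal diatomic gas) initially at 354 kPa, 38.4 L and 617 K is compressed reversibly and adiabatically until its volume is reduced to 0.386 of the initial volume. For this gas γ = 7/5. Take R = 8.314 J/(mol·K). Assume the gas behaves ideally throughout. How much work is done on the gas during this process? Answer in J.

15700 J

n = P₁V₁/(RT₁) = 354×38.4/(8.314×617) = 2.65 mol.
Adiabatic: TV^(γ−1) = const ⇒ T₂ = 617×(2.59)^0.400 = 903 K; PV^γ = const ⇒ P₂ = 1340 kPa.
ΔU = nCvΔT = 2.65×20.8×(903−617) = 15700 J.
Q = 0 for an adiabatic process, so W = −ΔU = -15700 J.
Work done on the gas = −W_by = 15700 J.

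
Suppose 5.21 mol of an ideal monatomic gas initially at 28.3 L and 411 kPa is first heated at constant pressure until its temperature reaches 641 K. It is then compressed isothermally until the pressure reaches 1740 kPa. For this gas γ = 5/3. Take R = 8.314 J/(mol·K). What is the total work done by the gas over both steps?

T₁ = P₁V₁/(nR) = 411×28.3/(5.21×8.314) = 269 K.
Step 1 — Isobaric: P stays 411 kPa; V/T = const ⇒ T₂ = 641 K, V₂ = 67.6 L.
W = PΔV = 411×(67.6−28.3) kPa·L = 16100 J.
ΔU = nCvΔT = 5.21×12.5×(641−269) = 24200 J.
Q = ΔU + W = nCpΔT = 40300 J.
State after step 1: P = 411 kPa, V = 67.6 L, T = 641 K.
Step 2 — Isothermal: T stays 641 K; PV = const ⇒ V₂ = 16.0 L, P₂ = 1740 kPa.
ΔU = 0 (ideal gas, T constant).
W = nRT ln(V₂/V₁) = 5.21×8.314×641×ln(0.236) = -40100 J.
Q = ΔU + W = -40100 J.
Net over both steps: W = -23900 J, Q = 269 J, ΔU = 24200 J.

-23900 J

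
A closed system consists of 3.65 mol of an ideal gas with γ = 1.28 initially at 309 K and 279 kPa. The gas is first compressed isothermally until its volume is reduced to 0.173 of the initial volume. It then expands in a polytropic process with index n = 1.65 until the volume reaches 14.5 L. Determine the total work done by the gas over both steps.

-9990 J

V₁ = nRT₁/P₁ = 3.65×8.314×309/279 = 33.6 L.
Step 1 — Isothermal: T stays 309 K; PV = const ⇒ V₂ = 5.81 L, P₂ = 1610 kPa.
ΔU = 0 (ideal gas, T constant).
W = nRT ln(V₂/V₁) = 3.65×8.314×309×ln(0.173) = -16500 J.
Q = ΔU + W = -16500 J.
State after step 1: P = 1610 kPa, V = 5.81 L, T = 309 K.
Step 2 — Polytropic n=1.65: T₂ = T₁(V₁/V₂)^(n−1) = 309×(0.401)^0.65 = 171 K; P₂ = P₁(V₁/V₂)^n = 357 kPa.
W = (P₁V₁−P₂V₂)/(n−1) = (1610×5.81−357×14.5)/0.65 = 6460 J.
ΔU = nCvΔT = 3.65×29.7×(171−309) = -15000 J.
Q = ΔU + W = -8540 J.
Net over both steps: W = -9990 J, Q = -25000 J, ΔU = -15000 J.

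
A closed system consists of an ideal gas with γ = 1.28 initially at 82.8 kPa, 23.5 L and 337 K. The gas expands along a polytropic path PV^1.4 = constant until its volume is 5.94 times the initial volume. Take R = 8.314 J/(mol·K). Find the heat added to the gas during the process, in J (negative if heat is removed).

-1060 J

n = P₁V₁/(RT₁) = 82.8×23.5/(8.314×337) = 0.694 mol.
Polytropic n=1.4: T₂ = T₁(V₁/V₂)^(n−1) = 337×(0.168)^0.40 = 165 K; P₂ = P₁(V₁/V₂)^n = 6.83 kPa.
W = (P₁V₁−P₂V₂)/(n−1) = (82.8×23.5−6.83×140)/0.40 = 2480 J.
ΔU = nCvΔT = 0.694×29.7×(165−337) = -3540 J.
Q = ΔU + W = -1060 J.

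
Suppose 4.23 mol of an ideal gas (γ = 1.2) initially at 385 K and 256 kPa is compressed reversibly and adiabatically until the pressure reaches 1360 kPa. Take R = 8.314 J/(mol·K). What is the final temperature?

V₁ = nRT₁/P₁ = 4.23×8.314×385/256 = 52.9 L.
Adiabatic: T₂/T₁ = (P₂/P₁)^((γ−1)/γ) ⇒ T₂ = 385×(5.31)^0.167 = 509 K; V₂ = 13.2 L.

509 K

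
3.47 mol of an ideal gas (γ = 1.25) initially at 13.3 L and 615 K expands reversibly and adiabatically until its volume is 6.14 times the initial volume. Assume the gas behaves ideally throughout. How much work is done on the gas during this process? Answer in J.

P₁ = nRT₁/V₁ = 3.47×8.314×615/13.3 = 1330 kPa.
Adiabatic: TV^(γ−1) = const ⇒ T₂ = 615×(0.163)^0.250 = 391 K; PV^γ = const ⇒ P₂ = 138 kPa.
ΔU = nCvΔT = 3.47×33.3×(391−615) = -25900 J.
Q = 0 for an adiabatic process, so W = −ΔU = 25900 J.
Work done on the gas = −W_by = -25900 J.

-25900 J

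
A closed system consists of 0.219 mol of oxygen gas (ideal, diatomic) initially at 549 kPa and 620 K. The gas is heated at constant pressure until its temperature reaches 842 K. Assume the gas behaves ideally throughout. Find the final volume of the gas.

V₁ = nRT₁/P₁ = 0.219×8.314×620/549 = 2.06 L.
Isobaric: P stays 549 kPa; V/T = const ⇒ T₂ = 842 K, V₂ = 2.79 L.

2.79 L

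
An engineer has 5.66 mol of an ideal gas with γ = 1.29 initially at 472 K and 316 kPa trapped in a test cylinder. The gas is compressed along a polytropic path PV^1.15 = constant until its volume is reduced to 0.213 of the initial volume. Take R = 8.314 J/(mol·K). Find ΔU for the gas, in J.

V₁ = nRT₁/P₁ = 5.66×8.314×472/316 = 70.3 L.
Polytropic n=1.15: T₂ = T₁(V₁/V₂)^(n−1) = 472×(4.69)^0.15 = 595 K; P₂ = P₁(V₁/V₂)^n = 1870 kPa.
For an ideal gas ΔU = nCvΔT with Cv = R/(γ−1) = 28.7 J/(mol·K).
ΔU = 5.66×28.7×(595−472) = 20000 J.

20000 J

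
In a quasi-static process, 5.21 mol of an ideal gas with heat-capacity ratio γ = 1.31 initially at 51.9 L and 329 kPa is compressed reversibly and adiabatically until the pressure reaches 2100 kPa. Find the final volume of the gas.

T₁ = P₁V₁/(nR) = 329×51.9/(5.21×8.314) = 394 K.
Adiabatic: T₂/T₁ = (P₂/P₁)^((γ−1)/γ) ⇒ T₂ = 394×(6.38)^0.237 = 611 K; V₂ = 12.6 L.

12.6 L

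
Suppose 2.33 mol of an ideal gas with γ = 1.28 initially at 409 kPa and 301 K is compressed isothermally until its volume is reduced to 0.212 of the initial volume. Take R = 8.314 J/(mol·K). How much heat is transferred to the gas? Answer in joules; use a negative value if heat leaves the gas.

V₁ = nRT₁/P₁ = 2.33×8.314×301/409 = 14.3 L.
Isothermal: T stays 301 K; PV = const ⇒ V₂ = 3.02 L, P₂ = 1930 kPa.
ΔU = 0 (ideal gas, T constant).
W = nRT ln(V₂/V₁) = 2.33×8.314×301×ln(0.212) = -9040 J.
Q = ΔU + W = -9040 J.

-9040 J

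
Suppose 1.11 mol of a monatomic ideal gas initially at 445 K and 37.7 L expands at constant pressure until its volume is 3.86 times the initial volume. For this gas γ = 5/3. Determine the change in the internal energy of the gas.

17600 J

P₁ = nRT₁/V₁ = 1.11×8.314×445/37.7 = 109 kPa.
Isobaric: P stays 109 kPa; V/T = const ⇒ T₂ = 1720 K, V₂ = 146 L.
For an ideal gas ΔU = nCvΔT with Cv = (3/2)R = 12.5 J/(mol·K).
ΔU = 1.11×12.5×(1720−445) = 17600 J.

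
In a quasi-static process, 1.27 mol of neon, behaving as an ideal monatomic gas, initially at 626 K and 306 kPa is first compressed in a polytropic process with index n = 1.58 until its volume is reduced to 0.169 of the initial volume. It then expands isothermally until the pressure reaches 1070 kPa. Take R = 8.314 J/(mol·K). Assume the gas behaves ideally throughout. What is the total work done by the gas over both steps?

V₁ = nRT₁/P₁ = 1.27×8.314×626/306 = 21.6 L.
Step 1 — Polytropic n=1.58: T₂ = T₁(V₁/V₂)^(n−1) = 626×(5.92)^0.58 = 1760 K; P₂ = P₁(V₁/V₂)^n = 5080 kPa.
W = (P₁V₁−P₂V₂)/(n−1) = (306×21.6−5080×3.65)/0.58 = -20600 J.
ΔU = nCvΔT = 1.27×12.5×(1760−626) = 17900 J.
Q = ΔU + W = -2670 J.
State after step 1: P = 5080 kPa, V = 3.65 L, T = 1760 K.
Step 2 — Isothermal: T stays 1760 K; PV = const ⇒ V₂ = 17.3 L, P₂ = 1070 kPa.
ΔU = 0 (ideal gas, T constant).
W = nRT ln(V₂/V₁) = 1.27×8.314×1760×ln(4.75) = 28900 J.
Q = ΔU + W = 28900 J.
Net over both steps: W = 8300 J, Q = 26200 J, ΔU = 17900 J.

8300 J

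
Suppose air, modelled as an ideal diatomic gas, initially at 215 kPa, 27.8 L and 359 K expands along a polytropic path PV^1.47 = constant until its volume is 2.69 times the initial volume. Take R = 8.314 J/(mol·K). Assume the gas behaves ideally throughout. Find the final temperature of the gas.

225 K

Polytropic n=1.47: T₂ = T₁(V₁/V₂)^(n−1) = 359×(0.372)^0.47 = 225 K; P₂ = P₁(V₁/V₂)^n = 50.2 kPa.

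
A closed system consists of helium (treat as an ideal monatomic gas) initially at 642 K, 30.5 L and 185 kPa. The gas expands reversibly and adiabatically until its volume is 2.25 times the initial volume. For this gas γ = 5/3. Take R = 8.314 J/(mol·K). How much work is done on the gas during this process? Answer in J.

-3530 J

n = P₁V₁/(RT₁) = 185×30.5/(8.314×642) = 1.06 mol.
Adiabatic: TV^(γ−1) = const ⇒ T₂ = 642×(0.444)^0.667 = 374 K; PV^γ = const ⇒ P₂ = 47.9 kPa.
ΔU = nCvΔT = 1.06×12.5×(374−642) = -3530 J.
Q = 0 for an adiabatic process, so W = −ΔU = 3530 J.
Work done on the gas = −W_by = -3530 J.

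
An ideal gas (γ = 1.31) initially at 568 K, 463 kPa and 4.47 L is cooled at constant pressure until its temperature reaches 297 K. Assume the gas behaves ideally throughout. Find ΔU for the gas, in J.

n = P₁V₁/(RT₁) = 463×4.47/(8.314×568) = 0.438 mol.
Isobaric: P stays 463 kPa; V/T = const ⇒ T₂ = 297 K, V₂ = 2.34 L.
For an ideal gas ΔU = nCvΔT with Cv = R/(γ−1) = 26.8 J/(mol·K).
ΔU = 0.438×26.8×(297−568) = -3190 J.

-3190 J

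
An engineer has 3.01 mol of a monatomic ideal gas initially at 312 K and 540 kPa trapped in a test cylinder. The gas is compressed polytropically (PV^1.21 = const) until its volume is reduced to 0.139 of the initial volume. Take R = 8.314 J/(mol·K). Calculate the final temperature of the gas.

472 K

V₁ = nRT₁/P₁ = 3.01×8.314×312/540 = 14.5 L.
Polytropic n=1.21: T₂ = T₁(V₁/V₂)^(n−1) = 312×(7.19)^0.21 = 472 K; P₂ = P₁(V₁/V₂)^n = 5880 kPa.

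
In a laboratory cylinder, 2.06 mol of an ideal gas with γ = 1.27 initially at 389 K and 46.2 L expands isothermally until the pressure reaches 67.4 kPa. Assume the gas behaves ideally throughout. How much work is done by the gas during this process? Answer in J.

P₁ = nRT₁/V₁ = 2.06×8.314×389/46.2 = 144 kPa.
Isothermal: T stays 389 K; PV = const ⇒ V₂ = 98.8 L, P₂ = 67.4 kPa.
W = nRT ln(V₂/V₁) = 2.06×8.314×389×ln(2.14) = 5070 J.

5070 J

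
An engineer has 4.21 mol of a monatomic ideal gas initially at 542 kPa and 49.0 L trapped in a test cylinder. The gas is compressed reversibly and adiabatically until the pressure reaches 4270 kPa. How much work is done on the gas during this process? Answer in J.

51100 J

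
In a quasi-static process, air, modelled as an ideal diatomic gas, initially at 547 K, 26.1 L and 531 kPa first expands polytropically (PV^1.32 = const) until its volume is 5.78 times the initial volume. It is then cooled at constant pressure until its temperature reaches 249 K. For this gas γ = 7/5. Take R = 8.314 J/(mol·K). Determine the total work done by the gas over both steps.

n = P₁V₁/(RT₁) = 531×26.1/(8.314×547) = 3.05 mol.
Step 1 — Polytropic n=1.32: T₂ = T₁(V₁/V₂)^(n−1) = 547×(0.173)^0.32 = 312 K; P₂ = P₁(V₁/V₂)^n = 52.4 kPa.
W = (P₁V₁−P₂V₂)/(n−1) = (531×26.1−52.4×151)/0.32 = 18600 J.
ΔU = nCvΔT = 3.05×20.8×(312−547) = -14900 J.
Q = ΔU + W = 3720 J.
State after step 1: P = 52.4 kPa, V = 151 L, T = 312 K.
Step 2 — Isobaric: P stays 52.4 kPa; V/T = const ⇒ T₂ = 249 K, V₂ = 120 L.
W = PΔV = 52.4×(120−151) kPa·L = -1600 J.
ΔU = nCvΔT = 3.05×20.8×(249−312) = -3990 J.
Q = ΔU + W = nCpΔT = -5590 J.
Net over both steps: W = 17000 J, Q = -1870 J, ΔU = -18900 J.

17000 J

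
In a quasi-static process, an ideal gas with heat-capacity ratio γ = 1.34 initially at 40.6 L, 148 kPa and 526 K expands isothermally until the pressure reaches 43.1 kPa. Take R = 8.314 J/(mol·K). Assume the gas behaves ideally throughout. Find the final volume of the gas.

Isothermal: T stays 526 K; PV = const ⇒ V₂ = 139 L, P₂ = 43.1 kPa.

139 L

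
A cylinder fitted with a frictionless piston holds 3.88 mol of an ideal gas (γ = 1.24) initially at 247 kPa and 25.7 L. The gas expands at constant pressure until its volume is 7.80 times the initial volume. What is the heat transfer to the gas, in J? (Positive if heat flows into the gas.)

223000 J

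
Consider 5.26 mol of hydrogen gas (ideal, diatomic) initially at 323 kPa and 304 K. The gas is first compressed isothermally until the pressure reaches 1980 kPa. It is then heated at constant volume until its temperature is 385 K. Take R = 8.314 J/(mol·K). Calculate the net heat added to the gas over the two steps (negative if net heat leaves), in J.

V₁ = nRT₁/P₁ = 5.26×8.314×304/323 = 41.2 L.
Step 1 — Isothermal: T stays 304 K; PV = const ⇒ V₂ = 6.71 L, P₂ = 1980 kPa.
ΔU = 0 (ideal gas, T constant).
W = nRT ln(V₂/V₁) = 5.26×8.314×304×ln(0.163) = -24100 J.
Q = ΔU + W = -24100 J.
State after step 1: P = 1980 kPa, V = 6.71 L, T = 304 K.
Step 2 — Isochoric: V stays 6.71 L; P/T = const ⇒ T₂ = 385 K, P₂ = 2510 kPa.
W = 0 (no volume change).
ΔU = nCvΔT = 5.26×20.8×(385−304) = 8860 J.
Q = ΔU = 8860 J.
Net over both steps: W = -24100 J, Q = -15200 J, ΔU = 8860 J.

-15200 J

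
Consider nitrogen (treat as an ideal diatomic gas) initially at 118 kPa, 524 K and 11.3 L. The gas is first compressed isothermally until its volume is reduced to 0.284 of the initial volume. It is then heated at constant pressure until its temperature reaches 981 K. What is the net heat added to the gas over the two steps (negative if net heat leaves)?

n = P₁V₁/(RT₁) = 118×11.3/(8.314×524) = 0.306 mol.
Step 1 — Isothermal: T stays 524 K; PV = const ⇒ V₂ = 3.21 L, P₂ = 415 kPa.
ΔU = 0 (ideal gas, T constant).
W = nRT ln(V₂/V₁) = 0.306×8.314×524×ln(0.284) = -1680 J.
Q = ΔU + W = -1680 J.
State after step 1: P = 415 kPa, V = 3.21 L, T = 524 K.
Step 2 — Isobaric: P stays 415 kPa; V/T = const ⇒ T₂ = 981 K, V₂ = 6.01 L.
W = PΔV = 415×(6.01−3.21) kPa·L = 1160 J.
ΔU = nCvΔT = 0.306×20.8×(981−524) = 2910 J.
Q = ΔU + W = nCpΔT = 4070 J.
Net over both steps: W = -516 J, Q = 2390 J, ΔU = 2910 J.

2390 J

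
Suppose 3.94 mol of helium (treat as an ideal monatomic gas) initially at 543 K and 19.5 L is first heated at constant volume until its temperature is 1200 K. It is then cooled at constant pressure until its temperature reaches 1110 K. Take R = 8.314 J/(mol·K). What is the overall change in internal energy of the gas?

27900 J

P₁ = nRT₁/V₁ = 3.94×8.314×543/19.5 = 912 kPa.
Step 1 — Isochoric: V stays 19.5 L; P/T = const ⇒ T₂ = 1200 K, P₂ = 2020 kPa.
W = 0 (no volume change).
ΔU = nCvΔT = 3.94×12.5×(1200−543) = 32300 J.
Q = ΔU = 32300 J.
State after step 1: P = 2020 kPa, V = 19.5 L, T = 1200 K.
Step 2 — Isobaric: P stays 2020 kPa; V/T = const ⇒ T₂ = 1110 K, V₂ = 18.0 L.
W = PΔV = 2020×(18.0−19.5) kPa·L = -2950 J.
ΔU = nCvΔT = 3.94×12.5×(1110−1200) = -4420 J.
Q = ΔU + W = nCpΔT = -7370 J.
Net over both steps: W = -2950 J, Q = 24900 J, ΔU = 27900 J.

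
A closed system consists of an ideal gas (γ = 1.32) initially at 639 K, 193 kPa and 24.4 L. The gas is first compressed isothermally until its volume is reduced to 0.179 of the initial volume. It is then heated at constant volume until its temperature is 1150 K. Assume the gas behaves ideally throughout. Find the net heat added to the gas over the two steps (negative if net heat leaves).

3670 J

n = P₁V₁/(RT₁) = 193×24.4/(8.314×639) = 0.886 mol.
Step 1 — Isothermal: T stays 639 K; PV = const ⇒ V₂ = 4.37 L, P₂ = 1080 kPa.
ΔU = 0 (ideal gas, T constant).
W = nRT ln(V₂/V₁) = 0.886×8.314×639×ln(0.179) = -8100 J.
Q = ΔU + W = -8100 J.
State after step 1: P = 1080 kPa, V = 4.37 L, T = 639 K.
Step 2 — Isochoric: V stays 4.37 L; P/T = const ⇒ T₂ = 1150 K, P₂ = 1940 kPa.
W = 0 (no volume change).
ΔU = nCvΔT = 0.886×26.0×(1150−639) = 11800 J.
Q = ΔU = 11800 J.
Net over both steps: W = -8100 J, Q = 3670 J, ΔU = 11800 J.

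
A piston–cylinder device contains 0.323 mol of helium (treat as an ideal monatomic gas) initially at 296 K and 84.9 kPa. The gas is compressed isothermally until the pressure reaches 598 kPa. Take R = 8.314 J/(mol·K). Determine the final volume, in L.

V₁ = nRT₁/P₁ = 0.323×8.314×296/84.9 = 9.36 L.
Isothermal: T stays 296 K; PV = const ⇒ V₂ = 1.33 L, P₂ = 598 kPa.

1.33 L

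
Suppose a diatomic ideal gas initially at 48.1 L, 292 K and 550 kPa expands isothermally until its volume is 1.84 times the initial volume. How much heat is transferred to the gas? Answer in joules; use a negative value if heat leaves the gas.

n = P₁V₁/(RT₁) = 550×48.1/(8.314×292) = 10.9 mol.
Isothermal: T stays 292 K; PV = const ⇒ V₂ = 88.5 L, P₂ = 299 kPa.
ΔU = 0 (ideal gas, T constant).
W = nRT ln(V₂/V₁) = 10.9×8.314×292×ln(1.84) = 16100 J.
Q = ΔU + W = 16100 J.

16100 J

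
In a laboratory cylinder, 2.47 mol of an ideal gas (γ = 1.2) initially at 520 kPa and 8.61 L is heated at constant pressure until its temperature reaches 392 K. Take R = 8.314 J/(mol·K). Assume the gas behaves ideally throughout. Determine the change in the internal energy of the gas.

17900 J

T₁ = P₁V₁/(nR) = 520×8.61/(2.47×8.314) = 218 K.
Isobaric: P stays 520 kPa; V/T = const ⇒ T₂ = 392 K, V₂ = 15.5 L.
For an ideal gas ΔU = nCvΔT with Cv = R/(γ−1) = 41.6 J/(mol·K).
ΔU = 2.47×41.6×(392−218) = 17900 J.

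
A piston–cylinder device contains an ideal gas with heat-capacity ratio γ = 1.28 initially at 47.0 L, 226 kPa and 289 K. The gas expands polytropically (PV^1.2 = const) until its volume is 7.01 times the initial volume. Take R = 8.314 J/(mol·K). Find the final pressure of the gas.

21.8 kPa

Polytropic n=1.2: T₂ = T₁(V₁/V₂)^(n−1) = 289×(0.143)^0.20 = 196 K; P₂ = P₁(V₁/V₂)^n = 21.8 kPa.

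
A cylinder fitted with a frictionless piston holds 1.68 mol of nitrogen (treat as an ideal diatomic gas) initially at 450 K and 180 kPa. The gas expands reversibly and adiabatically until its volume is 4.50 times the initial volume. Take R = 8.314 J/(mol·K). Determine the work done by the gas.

V₁ = nRT₁/P₁ = 1.68×8.314×450/180 = 34.9 L.
Adiabatic: TV^(γ−1) = const ⇒ T₂ = 450×(0.222)^0.400 = 247 K; PV^γ = const ⇒ P₂ = 21.9 kPa.
ΔU = nCvΔT = 1.68×20.8×(247−450) = -7100 J.
Q = 0 for an adiabatic process, so W = −ΔU = 7100 J.

7100 J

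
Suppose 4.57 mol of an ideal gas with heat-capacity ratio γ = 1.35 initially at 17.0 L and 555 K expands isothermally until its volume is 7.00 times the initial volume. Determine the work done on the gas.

-41000 J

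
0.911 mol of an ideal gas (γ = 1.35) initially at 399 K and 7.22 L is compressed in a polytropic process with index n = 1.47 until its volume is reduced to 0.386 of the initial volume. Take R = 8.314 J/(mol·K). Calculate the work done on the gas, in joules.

3630 J

P₁ = nRT₁/V₁ = 0.911×8.314×399/7.22 = 419 kPa.
Polytropic n=1.47: T₂ = T₁(V₁/V₂)^(n−1) = 399×(2.59)^0.47 = 624 K; P₂ = P₁(V₁/V₂)^n = 1700 kPa.
W = (P₁V₁−P₂V₂)/(n−1) = (419×7.22−1700×2.79)/0.47 = -3630 J.
Work done on the gas = −W_by = 3630 J.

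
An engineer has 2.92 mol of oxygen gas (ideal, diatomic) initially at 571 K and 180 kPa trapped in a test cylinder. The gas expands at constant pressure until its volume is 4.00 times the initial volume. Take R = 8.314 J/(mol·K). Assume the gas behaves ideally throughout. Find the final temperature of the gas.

V₁ = nRT₁/P₁ = 2.92×8.314×571/180 = 77.0 L.
Isobaric: P stays 180 kPa; V/T = const ⇒ T₂ = 2280 K, V₂ = 308 L.

2280 K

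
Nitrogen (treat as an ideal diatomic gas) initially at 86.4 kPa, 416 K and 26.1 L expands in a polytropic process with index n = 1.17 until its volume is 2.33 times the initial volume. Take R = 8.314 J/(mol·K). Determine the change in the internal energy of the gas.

n = P₁V₁/(RT₁) = 86.4×26.1/(8.314×416) = 0.652 mol.
Polytropic n=1.17: T₂ = T₁(V₁/V₂)^(n−1) = 416×(0.429)^0.17 = 360 K; P₂ = P₁(V₁/V₂)^n = 32.1 kPa.
For an ideal gas ΔU = nCvΔT with Cv = (5/2)R = 20.8 J/(mol·K).
ΔU = 0.652×20.8×(360−416) = -755 J.

-755 J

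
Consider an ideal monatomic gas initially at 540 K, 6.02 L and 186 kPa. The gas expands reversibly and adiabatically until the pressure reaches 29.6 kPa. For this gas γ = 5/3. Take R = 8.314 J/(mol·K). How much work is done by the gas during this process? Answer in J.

874 J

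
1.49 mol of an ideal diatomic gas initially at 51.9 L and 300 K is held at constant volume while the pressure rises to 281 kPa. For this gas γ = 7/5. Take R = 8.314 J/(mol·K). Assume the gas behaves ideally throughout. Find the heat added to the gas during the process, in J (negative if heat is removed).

27200 J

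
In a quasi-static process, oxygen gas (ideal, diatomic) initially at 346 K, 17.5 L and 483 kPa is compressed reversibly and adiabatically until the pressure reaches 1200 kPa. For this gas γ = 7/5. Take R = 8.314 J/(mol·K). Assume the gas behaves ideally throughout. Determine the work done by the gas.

n = P₁V₁/(RT₁) = 483×17.5/(8.314×346) = 2.94 mol.
Adiabatic: T₂/T₁ = (P₂/P₁)^((γ−1)/γ) ⇒ T₂ = 346×(2.48)^0.286 = 449 K; V₂ = 9.14 L.
ΔU = nCvΔT = 2.94×20.8×(449−346) = 6270 J.
Q = 0 for an adiabatic process, so W = −ΔU = -6270 J.

-6270 J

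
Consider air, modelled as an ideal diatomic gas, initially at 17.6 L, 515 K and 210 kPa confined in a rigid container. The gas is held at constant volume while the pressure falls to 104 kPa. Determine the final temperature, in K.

255 K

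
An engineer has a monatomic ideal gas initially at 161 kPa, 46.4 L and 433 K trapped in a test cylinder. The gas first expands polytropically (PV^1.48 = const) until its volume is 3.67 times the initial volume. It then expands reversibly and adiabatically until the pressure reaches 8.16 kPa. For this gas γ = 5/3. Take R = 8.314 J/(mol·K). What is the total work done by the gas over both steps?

9300 J

n = P₁V₁/(RT₁) = 161×46.4/(8.314×433) = 2.08 mol.
Step 1 — Polytropic n=1.48: T₂ = T₁(V₁/V₂)^(n−1) = 433×(0.272)^0.48 = 232 K; P₂ = P₁(V₁/V₂)^n = 23.5 kPa.
W = (P₁V₁−P₂V₂)/(n−1) = (161×46.4−23.5×170)/0.48 = 7230 J.
ΔU = nCvΔT = 2.08×12.5×(232−433) = -5200 J.
Q = ΔU + W = 2020 J.
State after step 1: P = 23.5 kPa, V = 170 L, T = 232 K.
Step 2 — Adiabatic: T₂/T₁ = (P₂/P₁)^((γ−1)/γ) ⇒ T₂ = 232×(0.347)^0.400 = 152 K; V₂ = 321 L.
ΔU = nCvΔT = 2.08×12.5×(152−232) = -2070 J.
Q = 0 for an adiabatic process, so W = −ΔU = 2070 J.
Net over both steps: W = 9300 J, Q = 2020 J, ΔU = -7270 J.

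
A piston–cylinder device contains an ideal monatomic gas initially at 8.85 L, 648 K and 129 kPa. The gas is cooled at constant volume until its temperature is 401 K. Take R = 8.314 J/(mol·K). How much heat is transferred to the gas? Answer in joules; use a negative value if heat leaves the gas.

-653 J

n = P₁V₁/(RT₁) = 129×8.85/(8.314×648) = 0.212 mol.
Isochoric: V stays 8.85 L; P/T = const ⇒ T₂ = 401 K, P₂ = 79.8 kPa.
W = 0 (no volume change).
ΔU = nCvΔT = 0.212×12.5×(401−648) = -653 J.
Q = ΔU = -653 J.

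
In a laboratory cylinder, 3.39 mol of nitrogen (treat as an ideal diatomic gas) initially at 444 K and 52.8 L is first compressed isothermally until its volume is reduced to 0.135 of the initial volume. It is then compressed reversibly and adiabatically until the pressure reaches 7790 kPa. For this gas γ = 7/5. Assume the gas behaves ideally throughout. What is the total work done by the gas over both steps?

-41700 J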